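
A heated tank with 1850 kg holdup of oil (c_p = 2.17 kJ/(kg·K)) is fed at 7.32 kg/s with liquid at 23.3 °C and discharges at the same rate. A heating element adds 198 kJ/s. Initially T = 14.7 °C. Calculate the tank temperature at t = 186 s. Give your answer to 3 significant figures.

M c_p dT/dt = ṁ c_p (T_in − T) + Q̇.
τ = M/ṁ = 252.73 s; T_ss = T_in + Q̇/(ṁ c_p) = 23.3 + 198/(7.32·2.17) = 35.765 °C.
Solution: T(t) = T_ss + (T₀ − T_ss) e^(−t/τ).
T(186) = 35.765 + (-21.065)·e^(−186/252.73) = 35.765 + (-21.065)·0.47905 = 25.674 °C.

25.7 °C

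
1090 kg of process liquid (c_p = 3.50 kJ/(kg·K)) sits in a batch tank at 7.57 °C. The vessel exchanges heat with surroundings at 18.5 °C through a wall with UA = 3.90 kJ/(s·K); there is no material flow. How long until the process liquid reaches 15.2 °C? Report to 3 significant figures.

1170 s

Energy balance: M c_p dT/dt = −UA(T − T_amb).
τ = M c_p/UA = 978.21 s; T_ss = T_amb = 18.500 °C.
T(t) = T_ss + (T₀ − T_ss)e^(−t/τ); set T = 15.2:
t = −τ ln[(T − T_ss)/(T₀ − T_ss)] = −978.21 · ln(0.30192) = 1171.5 s.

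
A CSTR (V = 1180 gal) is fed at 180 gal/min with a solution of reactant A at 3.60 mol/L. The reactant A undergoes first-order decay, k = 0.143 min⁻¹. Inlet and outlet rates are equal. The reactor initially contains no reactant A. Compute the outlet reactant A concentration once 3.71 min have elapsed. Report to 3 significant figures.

Species balance: V dC/dt = Q C_in − Q C − k V C.
dC/dt = (Q/V) C_in − (Q/V + k) C; effective rate a = Q/V + k = 0.15254 + 0.143 = 0.29554 min⁻¹.
C_ss = Q C_in/(Q + kV) = 1.8581 mol/L; C(t) = C_ss + (C₀ − C_ss) e^(−a t).
C(3.71) = 1.8581 + (-1.8581)·e^(−0.29554·3.71) = 1.8581 + (-1.8581)·0.33405 = 1.2374 mol/L.

1.24 mol/L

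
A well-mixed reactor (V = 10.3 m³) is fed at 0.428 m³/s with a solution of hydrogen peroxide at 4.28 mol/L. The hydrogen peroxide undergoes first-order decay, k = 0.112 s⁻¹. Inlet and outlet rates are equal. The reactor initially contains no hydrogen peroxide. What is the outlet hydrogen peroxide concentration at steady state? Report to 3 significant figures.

1.16 mol/L

Species balance: V dC/dt = Q C_in − Q C − k V C.
At steady state: 0 = Q C_in − (Q + kV) C_ss, so C_ss = Q C_in/(Q + kV).
C_ss = 0.428·4.28/(0.428 + 0.112·10.3) = 1.8318/1.5816 = 1.1582 mol/L.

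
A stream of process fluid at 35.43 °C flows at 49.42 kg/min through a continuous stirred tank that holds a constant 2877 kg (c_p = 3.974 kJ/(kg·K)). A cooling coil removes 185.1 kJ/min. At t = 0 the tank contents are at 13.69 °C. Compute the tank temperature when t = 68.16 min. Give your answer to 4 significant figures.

28.04 °C

M c_p dT/dt = ṁ c_p (T_in − T) − Q̇.
Rearrange: dT/dt = (T_ss − T)/τ with τ = M/ṁ = 58.2153 min and T_ss = T_in − Q̇/(ṁ c_p) = 34.4875 °C.
Integrating: T(t) = T_ss + (T₀ − T_ss) e^(−t/τ).
T(68.16) = 34.4875 + (-20.7975)·e^(−68.16/58.2153) = 34.4875 + (-20.7975)·0.310111 = 28.0380 °C.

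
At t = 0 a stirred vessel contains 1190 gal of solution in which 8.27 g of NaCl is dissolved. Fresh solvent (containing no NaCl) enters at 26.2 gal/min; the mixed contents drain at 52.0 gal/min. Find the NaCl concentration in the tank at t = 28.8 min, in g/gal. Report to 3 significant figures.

Total volume: dV/dt = Q_in − Q_out = -25.800 gal/min, so V(t) = 1190 − 25.800 t and V(28.8) = 446.96 gal.
Solute balance: dm/dt = 0 − Q_out C = −Q_out m/V(t).
dm/m = −Q_out dt/(V₀ − 25.800 t); integrating gives ln(m/m₀) = −(Q_out/(Q_in−Q_out)) ln(V/V₀).
m = m₀ (V₀/V)^(Q_out/(Q_in−Q_out)) = 8.27 × (1190/446.96)^(-2.0155) = 1.1491 g.
C = m/V = 1.1491/446.96 = 0.0025709 g/gal.

0.00257 g/gal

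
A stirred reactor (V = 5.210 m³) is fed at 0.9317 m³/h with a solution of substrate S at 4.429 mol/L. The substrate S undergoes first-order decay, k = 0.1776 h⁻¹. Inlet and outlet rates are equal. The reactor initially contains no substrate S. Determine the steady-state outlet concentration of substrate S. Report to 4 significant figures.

2.222 mol/L

Accumulation = in − out − consumed: V dC/dt = Q C_in − Q C − k V C.
At steady state: 0 = Q C_in − (Q + kV) C_ss, so C_ss = Q C_in/(Q + kV).
C_ss = 0.9317·4.429/(0.9317 + 0.1776·5.210) = 4.12650/1.85700 = 2.22214 mol/L.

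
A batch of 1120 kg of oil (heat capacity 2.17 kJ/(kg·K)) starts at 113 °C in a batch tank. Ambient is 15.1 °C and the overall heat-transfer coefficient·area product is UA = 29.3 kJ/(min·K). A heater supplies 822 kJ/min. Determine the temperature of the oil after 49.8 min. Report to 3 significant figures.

Lumped-capacitance energy balance: M c_p dT/dt = UA(T_amb − T) + Q̇.
dT/dt = (T_ss − T)/τ with T_ss = T_amb + Q̇/UA = 15.1 + 822/29.3 = 43.155 °C, τ = M c_p/UA = 1120·2.17/29.3 = 82.949 min.
Solution: T(t) = T_ss + (T₀ − T_ss) e^(−t/τ).
T(49.8) = 43.155 + (69.845)·0.54861 = 81.472 °C.

81.5 °C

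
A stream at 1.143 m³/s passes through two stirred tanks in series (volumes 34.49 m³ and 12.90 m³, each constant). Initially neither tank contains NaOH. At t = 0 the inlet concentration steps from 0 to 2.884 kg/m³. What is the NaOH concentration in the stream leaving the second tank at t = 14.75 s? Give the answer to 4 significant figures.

0.5246 kg/m³

Species balance on tank i: dCᵢ/dt = (Cᵢ₋₁ − Cᵢ)/τᵢ with τᵢ = Vᵢ/Q.
τ₁ = 34.49/1.143 = 30.1750 s; τ₂ = 12.90/1.143 = 11.2861 s.
Solving the cascade with C₁(0)=C₂(0)=0 gives C₂(t) = C_in[1 − (τ₁ e^(−t/τ₁) − τ₂ e^(−t/τ₂))/(τ₁ − τ₂)].
At t = 14.75: e^(−t/τ₁) = 0.613352, e^(−t/τ₂) = 0.270653.
C₂ = 2.884·[1 − (30.1750·0.613352 − 11.2861·0.270653)/(18.8889)] = 2.884·0.181885 = 0.524556 kg/m³.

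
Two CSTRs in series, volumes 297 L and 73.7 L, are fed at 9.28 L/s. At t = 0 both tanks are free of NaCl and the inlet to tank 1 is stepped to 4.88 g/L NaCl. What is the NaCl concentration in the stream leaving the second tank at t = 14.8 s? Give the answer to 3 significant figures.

Species balance on tank i: dCᵢ/dt = (Cᵢ₋₁ − Cᵢ)/τᵢ with τᵢ = Vᵢ/Q.
τ₁ = 297/9.28 = 32.004 s; τ₂ = 73.7/9.28 = 7.9418 s.
Solving the cascade with C₁(0)=C₂(0)=0 gives C₂(t) = C_in[1 − (τ₁ e^(−t/τ₁) − τ₂ e^(−t/τ₂))/(τ₁ − τ₂)].
At t = 14.8: e^(−t/τ₁) = 0.62975, e^(−t/τ₂) = 0.15512.
C₂ = 4.88·[1 − (32.004·0.62975 − 7.9418·0.15512)/(24.062)] = 4.88·0.21360 = 1.0424 g/L.

1.04 g/L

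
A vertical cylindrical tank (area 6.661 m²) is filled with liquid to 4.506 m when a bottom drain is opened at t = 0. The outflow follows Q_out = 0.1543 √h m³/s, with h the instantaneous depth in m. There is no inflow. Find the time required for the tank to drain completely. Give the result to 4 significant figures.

183.3 s

With no inflow, A dh/dt = −0.1543 √h.
This is separable: 2 d(√h)/dt = −0.1543/A, so √h = √h₀ − (0.1543/(2A)) t.
Set h = 0: 2√h₀ = (0.1543/A) t_empty ⇒ t_empty = 2A√h₀/0.1543.
t_empty = 2·6.661·√4.506/0.1543 = 13.3220·2.12273/0.1543 = 183.273 s.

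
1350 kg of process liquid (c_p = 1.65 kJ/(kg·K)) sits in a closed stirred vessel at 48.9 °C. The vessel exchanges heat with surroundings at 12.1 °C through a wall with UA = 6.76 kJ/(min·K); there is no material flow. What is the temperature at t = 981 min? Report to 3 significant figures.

14.0 °C

Unsteady energy balance on the tank contents: M c_p dT/dt = −UA(T − T_amb).
dT/dt = (T_ss − T)/τ with T_ss = T_amb = 12.100 °C, τ = M c_p/UA = 1350·1.65/6.76 = 329.51 min.
This is linear first-order; T(t) = T_ss + (T₀ − T_ss) e^(−t/τ).
T(981) = 12.100 + (36.800)·0.050939 = 13.975 °C.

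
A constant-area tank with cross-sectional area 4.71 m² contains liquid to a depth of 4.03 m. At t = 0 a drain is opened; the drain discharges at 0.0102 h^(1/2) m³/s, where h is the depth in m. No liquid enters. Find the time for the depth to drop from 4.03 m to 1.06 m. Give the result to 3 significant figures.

With no inflow, A dh/dt = −0.0102 √h.
Separate and integrate: 2(√h − √h₀) = −(0.0102/A) t.
t = 2A(√h₀ − √h)/0.0102 = 2·4.71·(√4.03 − √1.06)/0.0102
  = 9.4200 × (2.0075 − 1.0296) / 0.0102 = 903.14 s.

903 s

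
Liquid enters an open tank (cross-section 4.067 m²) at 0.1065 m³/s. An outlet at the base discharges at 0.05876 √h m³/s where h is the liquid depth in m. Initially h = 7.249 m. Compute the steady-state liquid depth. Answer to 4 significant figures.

Level balance: A dh/dt = 0.1065 − 0.05876 √h. Setting dh/dt = 0:
Q_in = 0.05876 √h_ss ⇒ √h_ss = 0.1065/0.05876 = 1.81246.
h_ss = 1.81246² = 3.28500 m. (Since h₀ = 7.249 m > h_ss, the level will fall toward this value.)

3.285 m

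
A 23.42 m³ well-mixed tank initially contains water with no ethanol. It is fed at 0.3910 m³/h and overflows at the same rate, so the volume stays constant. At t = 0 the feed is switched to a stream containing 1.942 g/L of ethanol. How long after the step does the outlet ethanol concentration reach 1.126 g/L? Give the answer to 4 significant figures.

51.93 h

Species balance on the tank: V dC/dt = Q(C_in − C), so τ = V/Q = 59.8977 h.
C(t) = C_in + (C₀ − C_in) e^(−t/τ). Set C = 1.126 and solve for t:
e^(−t/τ) = (C − C_in)/(C₀ − C_in) = (1.126 − 1.942)/(0 − 1.942) = 0.420185
t = −τ ln(…) = 59.8977 × 0.867059 = 51.9349 h.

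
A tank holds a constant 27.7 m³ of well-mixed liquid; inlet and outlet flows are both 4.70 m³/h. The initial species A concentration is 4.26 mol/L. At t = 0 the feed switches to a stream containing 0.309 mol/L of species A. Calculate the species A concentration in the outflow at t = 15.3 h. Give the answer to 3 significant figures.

0.604 mol/L

Unsteady species balance (constant V, well mixed): V dC/dt = Q(C_in − C).
Time constant τ = V/Q = 27.7/4.70 = 5.8936 h.
This is linear first-order; C(t) = C_in + (C₀ − C_in) e^(−t/τ).
C(15.3) = 0.309 + (4.26 − 0.309)·e^(−15.3/5.8936) = 0.309 + (3.9510)·0.074569 = 0.60362 mol/L.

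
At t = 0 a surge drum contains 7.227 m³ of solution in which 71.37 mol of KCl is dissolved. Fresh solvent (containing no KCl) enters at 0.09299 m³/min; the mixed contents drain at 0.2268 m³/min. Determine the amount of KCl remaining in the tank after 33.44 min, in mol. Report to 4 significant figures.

Let m(t) be the amount of KCl. Volume: V(t) = V₀ + (Q_in − Q_out) t = 7.227 − 0.133810 t; V(33.44) = 2.75239 m³.
Species balance (pure solvent in): dm/dt = −Q_out · m/V(t).
Separate: dm/m = −Q_out dt/V(t) ⇒ ln(m/m₀) = −(Q_out/(Q_in−Q_out)) ln(V/V₀).
m = m₀ (V₀/V)^(Q_out/(Q_in−Q_out)) = 71.37 × (7.227/2.75239)^(-1.69494) = 13.8968 mol.

13.90 mol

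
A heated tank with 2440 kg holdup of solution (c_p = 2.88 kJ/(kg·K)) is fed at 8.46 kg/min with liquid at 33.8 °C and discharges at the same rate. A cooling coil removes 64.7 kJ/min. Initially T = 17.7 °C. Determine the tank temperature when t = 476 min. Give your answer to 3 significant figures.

28.6 °C

M c_p dT/dt = ṁ c_p (T_in − T) − Q̇.
τ = M/ṁ = 288.42 min; T_ss = T_in − Q̇/(ṁ c_p) = 33.8 − 64.7/(8.46·2.88) = 31.145 °C.
Solution: T(t) = T_ss + (T₀ − T_ss) e^(−t/τ).
T(476) = 31.145 + (-13.445)·e^(−476/288.42) = 31.145 + (-13.445)·0.19197 = 28.564 °C.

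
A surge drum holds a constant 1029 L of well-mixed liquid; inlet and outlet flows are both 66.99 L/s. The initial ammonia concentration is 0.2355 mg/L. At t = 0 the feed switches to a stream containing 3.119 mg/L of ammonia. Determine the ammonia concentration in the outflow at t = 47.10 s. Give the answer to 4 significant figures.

2.985 mg/L

Species balance on the tank: V dC/dt = Q(C_in − C).
So dC/dt = (C_in − C)/τ with τ = V/Q = 1029/66.99 = 15.3605 s.
Solution: C(t) = C_in + (C₀ − C_in) e^(−t/τ).
C(47.10) = 3.119 + (0.2355 − 3.119)·e^(−47.10/15.3605) = 3.119 + (-2.88350)·0.0465929 = 2.98465 mg/L.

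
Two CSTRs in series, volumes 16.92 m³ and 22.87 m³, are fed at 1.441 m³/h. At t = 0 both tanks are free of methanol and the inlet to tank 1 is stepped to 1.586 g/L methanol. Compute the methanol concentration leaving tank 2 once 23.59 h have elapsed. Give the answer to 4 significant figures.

0.8120 g/L

Species balance on tank i: dCᵢ/dt = (Cᵢ₋₁ − Cᵢ)/τᵢ with τᵢ = Vᵢ/Q.
τ₁ = 16.92/1.441 = 11.7418 h; τ₂ = 22.87/1.441 = 15.8709 h.
Solving the cascade with C₁(0)=C₂(0)=0 gives C₂(t) = C_in[1 − (τ₁ e^(−t/τ₁) − τ₂ e^(−t/τ₂))/(τ₁ − τ₂)].
At t = 23.59: e^(−t/τ₁) = 0.134116, e^(−t/τ₂) = 0.226193.
C₂ = 1.586·[1 − (11.7418·0.134116 − 15.8709·0.226193)/(-4.12908)] = 1.586·0.511966 = 0.811978 g/L.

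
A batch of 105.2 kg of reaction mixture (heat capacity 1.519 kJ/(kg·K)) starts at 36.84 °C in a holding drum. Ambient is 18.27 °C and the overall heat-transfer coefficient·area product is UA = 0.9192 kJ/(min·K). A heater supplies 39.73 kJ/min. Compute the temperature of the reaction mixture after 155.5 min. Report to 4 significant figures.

51.41 °C

First-law balance (no shaft work): M c_p dT/dt = −UA(T − T_amb) + Q̇.
dT/dt = (T_ss − T)/τ with T_ss = T_amb + Q̇/UA = 18.27 + 39.73/0.9192 = 61.4924 °C, τ = M c_p/UA = 105.2·1.519/0.9192 = 173.846 min.
Solution: T(t) = T_ss + (T₀ − T_ss) e^(−t/τ).
T(155.5) = 61.4924 + (-24.6524)·0.408823 = 51.4139 °C.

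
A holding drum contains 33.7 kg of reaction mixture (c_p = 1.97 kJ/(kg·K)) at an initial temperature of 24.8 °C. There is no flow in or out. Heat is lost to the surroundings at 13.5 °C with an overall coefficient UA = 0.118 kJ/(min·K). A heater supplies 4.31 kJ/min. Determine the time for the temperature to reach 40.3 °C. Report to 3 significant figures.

536 min

M c_p dT/dt = −UA(T − T_amb) + Q̇.
τ = M c_p/UA = 562.62 min; T_ss = T_amb + Q̇/UA = 13.5 + 4.31/0.118 = 50.025 °C.
T(t) = T_ss + (T₀ − T_ss)e^(−t/τ); set T = 40.3:
t = −τ ln[(T − T_ss)/(T₀ − T_ss)] = −562.62 · ln(0.38554) = 536.24 min.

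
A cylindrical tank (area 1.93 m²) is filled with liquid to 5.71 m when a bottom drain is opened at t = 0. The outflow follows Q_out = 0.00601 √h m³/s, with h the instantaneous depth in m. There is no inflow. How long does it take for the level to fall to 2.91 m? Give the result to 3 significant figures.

With no inflow, A dh/dt = −0.00601 √h.
∫ h^(−1/2) dh = −(0.00601/A) ∫ dt, giving 2√h = 2√h₀ − (0.00601/A) t.
t = 2A(√h₀ − √h)/0.00601 = 2·1.93·(√5.71 − √2.91)/0.00601
  = 3.8600 × (2.3896 − 1.7059) / 0.00601 = 439.11 s.

439 s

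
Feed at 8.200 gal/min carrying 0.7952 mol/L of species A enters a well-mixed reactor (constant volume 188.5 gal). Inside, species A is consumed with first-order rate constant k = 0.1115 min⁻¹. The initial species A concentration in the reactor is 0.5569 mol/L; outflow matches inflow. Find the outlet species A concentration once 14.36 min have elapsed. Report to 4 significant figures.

0.2592 mol/L

Species balance: V dC/dt = Q C_in − Q C − k V C.
This is linear with rate a = Q/V + k = 0.155001 min⁻¹.
C_ss = Q C_in/(Q + kV) = 0.223174 mol/L; C(t) = C_ss + (C₀ − C_ss) e^(−a t).
C(14.36) = 0.223174 + (0.333726)·e^(−0.155001·14.36) = 0.223174 + (0.333726)·0.107979 = 0.259209 mol/L.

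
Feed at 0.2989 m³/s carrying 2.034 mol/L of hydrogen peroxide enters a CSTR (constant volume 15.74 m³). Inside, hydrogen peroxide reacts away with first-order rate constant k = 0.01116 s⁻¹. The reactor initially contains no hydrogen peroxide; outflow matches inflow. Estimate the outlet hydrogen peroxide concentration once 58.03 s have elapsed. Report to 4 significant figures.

1.058 mol/L

Accumulation = in − out − consumed: V dC/dt = Q C_in − Q C − k V C.
This is linear with rate a = Q/V + k = 0.0301498 s⁻¹.
C_ss = Q C_in/(Q + kV) = 1.28111 mol/L; C(t) = C_ss + (C₀ − C_ss) e^(−a t).
C(58.03) = 1.28111 + (-1.28111)·e^(−0.0301498·58.03) = 1.28111 + (-1.28111)·0.173844 = 1.05840 mol/L.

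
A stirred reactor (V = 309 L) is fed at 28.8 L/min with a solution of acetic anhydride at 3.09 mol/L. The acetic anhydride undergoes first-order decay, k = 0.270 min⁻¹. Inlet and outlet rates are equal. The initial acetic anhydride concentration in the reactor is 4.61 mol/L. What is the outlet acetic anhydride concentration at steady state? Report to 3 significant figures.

Accumulation = in − out − consumed: V dC/dt = Q C_in − Q C − k V C.
At steady state: 0 = Q C_in − (Q + kV) C_ss, so C_ss = Q C_in/(Q + kV).
C_ss = 28.8·3.09/(28.8 + 0.270·309) = 88.992/112.23 = 0.79294 mol/L.

0.793 mol/L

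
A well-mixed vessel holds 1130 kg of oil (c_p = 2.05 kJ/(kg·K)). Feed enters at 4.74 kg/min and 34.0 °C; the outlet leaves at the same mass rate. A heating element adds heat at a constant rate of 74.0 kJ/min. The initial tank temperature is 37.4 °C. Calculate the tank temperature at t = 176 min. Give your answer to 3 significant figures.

39.6 °C

M c_p dT/dt = ṁ c_p (T_in − T) + Q̇.
τ = M/ṁ = 238.40 min; T_ss = T_in + Q̇/(ṁ c_p) = 34.0 + 74.0/(4.74·2.05) = 41.616 °C.
This is linear first-order; T(t) = T_ss + (T₀ − T_ss) e^(−t/τ).
T(176) = 41.616 + (-4.2155)·e^(−176/238.40) = 41.616 + (-4.2155)·0.47794 = 39.601 °C.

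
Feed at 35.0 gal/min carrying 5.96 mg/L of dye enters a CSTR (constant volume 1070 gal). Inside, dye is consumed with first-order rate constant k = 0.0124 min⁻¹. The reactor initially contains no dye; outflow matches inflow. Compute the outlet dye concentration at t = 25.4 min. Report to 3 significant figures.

Species balance: V dC/dt = Q C_in − Q C − k V C.
This is linear with rate a = Q/V + k = 0.045110 min⁻¹.
C_ss = Q C_in/(Q + kV) = 4.3217 mg/L; C(t) = C_ss + (C₀ − C_ss) e^(−a t).
C(25.4) = 4.3217 + (-4.3217)·e^(−0.045110·25.4) = 4.3217 + (-4.3217)·0.31797 = 2.9475 mg/L.

2.95 mg/L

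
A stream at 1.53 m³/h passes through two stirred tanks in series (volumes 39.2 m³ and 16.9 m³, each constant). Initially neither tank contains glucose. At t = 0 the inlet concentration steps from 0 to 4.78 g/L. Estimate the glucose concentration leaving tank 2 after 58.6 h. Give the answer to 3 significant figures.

3.94 g/L

Time constants: τᵢ = Vᵢ/Q for each well-mixed tank.
τ₁ = 39.2/1.53 = 25.621 h; τ₂ = 16.9/1.53 = 11.046 h.
Tank 1: C₁ = C_in(1 − e^(−t/τ₁)). Tank 2 (τ₁ ≠ τ₂): C₂ = C_in[1 − (τ₁ e^(−t/τ₁) − τ₂ e^(−t/τ₂))/(τ₁ − τ₂)].
At t = 58.6: e^(−t/τ₁) = 0.10155, e^(−t/τ₂) = 0.0049657.
C₂ = 4.78·[1 − (25.621·0.10155 − 11.046·0.0049657)/(14.575)] = 4.78·0.82525 = 3.9447 g/L.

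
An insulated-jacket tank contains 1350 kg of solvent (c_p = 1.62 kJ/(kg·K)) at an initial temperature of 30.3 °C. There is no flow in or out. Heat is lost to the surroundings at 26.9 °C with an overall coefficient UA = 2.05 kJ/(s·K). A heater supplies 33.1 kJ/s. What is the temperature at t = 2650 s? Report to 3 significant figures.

Lumped-capacitance energy balance: M c_p dT/dt = UA(T_amb − T) + Q̇.
dT/dt = (T_ss − T)/τ with T_ss = T_amb + Q̇/UA = 26.9 + 33.1/2.05 = 43.046 °C, τ = M c_p/UA = 1350·1.62/2.05 = 1066.8 s.
Integrating: T(t) = T_ss + (T₀ − T_ss) e^(−t/τ).
T(2650) = 43.046 + (-12.746)·0.083409 = 41.983 °C.

42.0 °C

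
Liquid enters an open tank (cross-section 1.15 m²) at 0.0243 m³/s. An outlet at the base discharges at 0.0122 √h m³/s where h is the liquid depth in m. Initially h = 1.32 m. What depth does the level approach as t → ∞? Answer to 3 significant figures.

3.97 m

Level balance: A dh/dt = 0.0243 − 0.0122 √h. Setting dh/dt = 0:
Q_in = 0.0122 √h_ss ⇒ √h_ss = 0.0243/0.0122 = 1.9918.
h_ss = 1.9918² = 3.9673 m. (Since h₀ = 1.32 m < h_ss, the level will rise toward this value.)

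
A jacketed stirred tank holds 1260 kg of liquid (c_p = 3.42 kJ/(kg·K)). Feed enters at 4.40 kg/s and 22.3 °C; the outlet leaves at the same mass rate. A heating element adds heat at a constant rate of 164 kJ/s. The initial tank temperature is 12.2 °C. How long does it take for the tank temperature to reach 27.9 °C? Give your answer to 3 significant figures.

394 s

Unsteady energy balance on the tank contents: M c_p dT/dt = ṁ c_p (T_in − T) + 164.
τ = M/ṁ = 286.36 s; T_ss = T_in + Q̇/(ṁ c_p) = 33.198 °C.
T(t) = T_ss + (T₀ − T_ss) e^(−t/τ). Set T = 27.9:
e^(−t/τ) = (27.9 − 33.198)/(12.2 − 33.198) = 0.25233
t = −286.36 · ln(0.25233) = 394.33 s.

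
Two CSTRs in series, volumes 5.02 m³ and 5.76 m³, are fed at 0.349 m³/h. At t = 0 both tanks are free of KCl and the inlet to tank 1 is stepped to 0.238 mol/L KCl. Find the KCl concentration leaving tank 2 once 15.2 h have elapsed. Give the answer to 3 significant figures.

0.0616 mol/L

Species balance on tank i: dCᵢ/dt = (Cᵢ₋₁ − Cᵢ)/τᵢ with τᵢ = Vᵢ/Q.
τ₁ = 5.02/0.349 = 14.384 h; τ₂ = 5.76/0.349 = 16.504 h.
Solving the cascade with C₁(0)=C₂(0)=0 gives C₂(t) = C_in[1 − (τ₁ e^(−t/τ₁) − τ₂ e^(−t/τ₂))/(τ₁ − τ₂)].
At t = 15.2: e^(−t/τ₁) = 0.34759, e^(−t/τ₂) = 0.39813.
C₂ = 0.238·[1 − (14.384·0.34759 − 16.504·0.39813)/(-2.1203)] = 0.238·0.25900 = 0.061642 mol/L.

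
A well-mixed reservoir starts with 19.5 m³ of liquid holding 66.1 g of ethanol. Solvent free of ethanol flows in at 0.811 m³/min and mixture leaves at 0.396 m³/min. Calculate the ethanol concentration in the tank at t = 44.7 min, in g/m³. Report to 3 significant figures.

0.918 g/m³

Let m(t) be the amount of ethanol. Volume: V(t) = V₀ + (Q_in − Q_out) t = 19.5 + 0.41500 t; V(44.7) = 38.050 m³.
Species balance (pure solvent in): dm/dt = −Q_out · m/V(t).
Separate: dm/m = −Q_out dt/V(t) ⇒ ln(m/m₀) = −(Q_out/(Q_in−Q_out)) ln(V/V₀).
m = m₀ (V₀/V)^(Q_out/(Q_in−Q_out)) = 66.1 × (19.5/38.050)^(0.95422) = 34.928 g.
C = m/V = 34.928/38.050 = 0.91793 g/m³.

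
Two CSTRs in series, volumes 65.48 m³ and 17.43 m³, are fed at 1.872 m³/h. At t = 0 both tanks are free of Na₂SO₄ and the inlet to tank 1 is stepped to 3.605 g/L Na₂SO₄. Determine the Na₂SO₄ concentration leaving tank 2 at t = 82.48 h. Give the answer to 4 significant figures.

3.140 g/L

Each tank obeys Vᵢ dCᵢ/dt = Q(Cᵢ₋₁ − Cᵢ), so τᵢ = Vᵢ/Q.
τ₁ = 65.48/1.872 = 34.9786 h; τ₂ = 17.43/1.872 = 9.31090 h.
Solving the cascade with C₁(0)=C₂(0)=0 gives C₂(t) = C_in[1 − (τ₁ e^(−t/τ₁) − τ₂ e^(−t/τ₂))/(τ₁ − τ₂)].
At t = 82.48: e^(−t/τ₁) = 0.0946082, e^(−t/τ₂) = 0.000142177.
C₂ = 3.605·[1 − (34.9786·0.0946082 − 9.31090·0.000142177)/(25.6677)] = 3.605·0.871125 = 3.14040 g/L.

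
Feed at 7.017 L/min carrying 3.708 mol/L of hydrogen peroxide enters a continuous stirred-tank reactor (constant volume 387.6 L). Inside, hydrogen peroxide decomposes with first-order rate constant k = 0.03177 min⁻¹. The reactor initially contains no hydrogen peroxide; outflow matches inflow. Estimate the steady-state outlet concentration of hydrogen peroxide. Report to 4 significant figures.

V dC/dt = Q(C_in − C) − k V C.
At steady state: 0 = Q C_in − (Q + kV) C_ss, so C_ss = Q C_in/(Q + kV).
C_ss = 7.017·3.708/(7.017 + 0.03177·387.6) = 26.0190/19.3311 = 1.34597 mol/L.

1.346 mol/L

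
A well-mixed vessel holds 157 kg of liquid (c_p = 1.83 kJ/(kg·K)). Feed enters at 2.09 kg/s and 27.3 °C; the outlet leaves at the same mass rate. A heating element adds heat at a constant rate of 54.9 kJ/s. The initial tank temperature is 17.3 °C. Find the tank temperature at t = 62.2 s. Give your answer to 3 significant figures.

Energy balance: M c_p dT/dt = ṁ c_p (T_in − T) + 54.9.
Rearrange: dT/dt = (T_ss − T)/τ with τ = M/ṁ = 75.120 s and T_ss = T_in + Q̇/(ṁ c_p) = 41.654 °C.
Solution: T(t) = T_ss + (T₀ − T_ss) e^(−t/τ).
T(62.2) = 41.654 + (-24.354)·e^(−62.2/75.120) = 41.654 + (-24.354)·0.43692 = 31.013 °C.

31.0 °C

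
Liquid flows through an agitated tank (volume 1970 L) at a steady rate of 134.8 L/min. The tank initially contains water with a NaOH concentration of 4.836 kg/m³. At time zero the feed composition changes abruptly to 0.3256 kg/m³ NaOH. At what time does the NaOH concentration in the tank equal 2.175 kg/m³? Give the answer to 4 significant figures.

13.03 min

Species balance: V dC/dt = Q(C_in − C) ⇒ τ = V/Q = 14.6142 min.
C(t) = C_in + (C₀ − C_in) e^(−t/τ). Set C = 2.175 and solve for t:
e^(−t/τ) = (C − C_in)/(C₀ − C_in) = (2.175 − 0.3256)/(4.836 − 0.3256) = 0.410030
t = −τ ln(…) = 14.6142 × 0.891525 = 13.0290 min.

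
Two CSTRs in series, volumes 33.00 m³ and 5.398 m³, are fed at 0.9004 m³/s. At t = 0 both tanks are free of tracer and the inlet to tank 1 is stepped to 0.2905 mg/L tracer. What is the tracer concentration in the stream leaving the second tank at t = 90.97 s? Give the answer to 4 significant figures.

0.2615 mg/L

Each tank obeys Vᵢ dCᵢ/dt = Q(Cᵢ₋₁ − Cᵢ), so τᵢ = Vᵢ/Q.
τ₁ = 33.00/0.9004 = 36.6504 s; τ₂ = 5.398/0.9004 = 5.99511 s.
Tank 1: C₁ = C_in(1 − e^(−t/τ₁)). Tank 2 (τ₁ ≠ τ₂): C₂ = C_in[1 − (τ₁ e^(−t/τ₁) − τ₂ e^(−t/τ₂))/(τ₁ − τ₂)].
At t = 90.97: e^(−t/τ₁) = 0.0835673, e^(−t/τ₂) = 2.57042e-07.
C₂ = 0.2905·[1 − (36.6504·0.0835673 − 5.99511·2.57042e-07)/(30.6553)] = 0.2905·0.900090 = 0.261476 mg/L.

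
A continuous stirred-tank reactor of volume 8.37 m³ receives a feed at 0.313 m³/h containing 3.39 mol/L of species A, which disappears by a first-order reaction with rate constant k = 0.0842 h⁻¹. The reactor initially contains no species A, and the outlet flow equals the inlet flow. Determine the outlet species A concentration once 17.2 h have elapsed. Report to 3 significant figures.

V dC/dt = Q(C_in − C) − k V C.
This is linear with rate a = Q/V + k = 0.12160 h⁻¹.
C_ss = Q C_in/(Q + kV) = 1.0426 mol/L; C(t) = C_ss + (C₀ − C_ss) e^(−a t).
C(17.2) = 1.0426 + (-1.0426)·e^(−0.12160·17.2) = 1.0426 + (-1.0426)·0.12351 = 0.91379 mol/L.

0.914 mol/L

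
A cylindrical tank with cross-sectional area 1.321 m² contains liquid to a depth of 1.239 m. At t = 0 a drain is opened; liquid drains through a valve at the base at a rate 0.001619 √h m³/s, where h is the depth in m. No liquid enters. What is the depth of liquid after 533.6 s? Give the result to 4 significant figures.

A dh/dt = −Q_out = −0.001619 √h.
Separate and integrate: 2(√h − √h₀) = −(0.001619/A) t.
√h = √1.239 − 0.001619·533.6/(2·1.321) = 1.11310 − 0.326987 = 0.786117.
h = 0.786117² = 0.617980 m.

0.6180 m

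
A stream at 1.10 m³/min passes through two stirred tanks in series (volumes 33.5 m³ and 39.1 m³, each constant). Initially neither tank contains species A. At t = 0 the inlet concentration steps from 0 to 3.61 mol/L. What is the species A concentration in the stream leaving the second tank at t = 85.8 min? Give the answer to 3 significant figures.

2.65 mol/L

Each tank obeys Vᵢ dCᵢ/dt = Q(Cᵢ₋₁ − Cᵢ), so τᵢ = Vᵢ/Q.
τ₁ = 33.5/1.10 = 30.455 min; τ₂ = 39.1/1.10 = 35.545 min.
Solving the cascade with C₁(0)=C₂(0)=0 gives C₂(t) = C_in[1 − (τ₁ e^(−t/τ₁) − τ₂ e^(−t/τ₂))/(τ₁ − τ₂)].
At t = 85.8: e^(−t/τ₁) = 0.059766, e^(−t/τ₂) = 0.089474.
C₂ = 3.61·[1 − (30.455·0.059766 − 35.545·0.089474)/(-5.0909)] = 3.61·0.73281 = 2.6455 mol/L.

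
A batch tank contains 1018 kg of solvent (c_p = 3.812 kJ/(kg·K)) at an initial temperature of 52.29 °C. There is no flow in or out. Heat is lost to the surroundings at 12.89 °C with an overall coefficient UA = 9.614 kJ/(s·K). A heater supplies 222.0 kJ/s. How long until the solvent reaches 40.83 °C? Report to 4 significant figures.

First-law balance (no shaft work): M c_p dT/dt = −UA(T − T_amb) + Q̇.
τ = M c_p/UA = 403.642 s; T_ss = T_amb + Q̇/UA = 12.89 + 222.0/9.614 = 35.9813 °C.
T(t) = T_ss + (T₀ − T_ss)e^(−t/τ); set T = 40.83:
t = −τ ln[(T − T_ss)/(T₀ − T_ss)] = −403.642 · ln(0.297306) = 489.615 s.

489.6 s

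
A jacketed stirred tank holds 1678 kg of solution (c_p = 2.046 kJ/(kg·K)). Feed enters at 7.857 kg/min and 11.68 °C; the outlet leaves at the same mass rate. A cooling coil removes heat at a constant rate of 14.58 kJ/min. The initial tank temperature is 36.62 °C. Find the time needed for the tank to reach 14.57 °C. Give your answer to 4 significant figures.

Energy balance: M c_p dT/dt = ṁ c_p (T_in − T) − 14.58.
τ = M/ṁ = 213.568 min; T_ss = T_in − Q̇/(ṁ c_p) = 10.7730 °C.
T(t) = T_ss + (T₀ − T_ss) e^(−t/τ). Set T = 14.57:
e^(−t/τ) = (14.57 − 10.7730)/(36.62 − 10.7730) = 0.146902
t = −213.568 · ln(0.146902) = 409.620 min.

409.6 min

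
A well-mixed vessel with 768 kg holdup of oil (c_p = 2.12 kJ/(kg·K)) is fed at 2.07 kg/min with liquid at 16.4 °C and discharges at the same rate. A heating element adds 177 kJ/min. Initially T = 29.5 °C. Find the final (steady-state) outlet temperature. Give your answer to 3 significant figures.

56.7 °C

Energy balance: M c_p dT/dt = ṁ c_p (T_in − T) + 177.
At steady state dT/dt = 0 ⇒ T_ss = T_in + Q̇/(ṁ c_p) = 16.4 + 177/(2.07·2.12) = 56.734 °C.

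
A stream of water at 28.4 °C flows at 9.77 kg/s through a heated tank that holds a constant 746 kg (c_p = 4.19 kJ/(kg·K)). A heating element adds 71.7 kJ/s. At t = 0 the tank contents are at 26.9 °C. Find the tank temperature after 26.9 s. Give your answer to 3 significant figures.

M c_p dT/dt = ṁ c_p (T_in − T) + Q̇.
τ = M/ṁ = 76.356 s; T_ss = T_in + Q̇/(ṁ c_p) = 28.4 + 71.7/(9.77·4.19) = 30.152 °C.
T approaches T_ss exponentially: T(t) = T_ss + (T₀ − T_ss) e^(−t/τ).
T(26.9) = 30.152 + (-3.2515)·e^(−26.9/76.356) = 30.152 + (-3.2515)·0.70307 = 27.865 °C.

27.9 °C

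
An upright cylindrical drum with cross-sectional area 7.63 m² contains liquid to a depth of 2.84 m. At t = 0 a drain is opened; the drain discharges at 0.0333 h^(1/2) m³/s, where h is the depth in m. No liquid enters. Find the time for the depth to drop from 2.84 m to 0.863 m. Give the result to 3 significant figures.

A dh/dt = −Q_out = −0.0333 √h.
∫ h^(−1/2) dh = −(0.0333/A) ∫ dt, giving 2√h = 2√h₀ − (0.0333/A) t.
t = 2A(√h₀ − √h)/0.0333 = 2·7.63·(√2.84 − √0.863)/0.0333
  = 15.260 × (1.6852 − 0.92898) / 0.0333 = 346.56 s.

347 s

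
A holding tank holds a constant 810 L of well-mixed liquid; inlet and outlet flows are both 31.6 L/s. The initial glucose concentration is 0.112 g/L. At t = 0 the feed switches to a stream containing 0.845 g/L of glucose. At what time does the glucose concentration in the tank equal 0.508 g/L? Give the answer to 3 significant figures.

19.9 s

Accumulation = in − out for the solute gives V dC/dt = Q(C_in − C), so τ = V/Q = 25.633 s.
C(t) = C_in + (C₀ − C_in) e^(−t/τ). Set C = 0.508 and solve for t:
e^(−t/τ) = (C − C_in)/(C₀ − C_in) = (0.508 − 0.845)/(0.112 − 0.845) = 0.45975
t = −τ ln(…) = 25.633 × 0.77706 = 19.918 s.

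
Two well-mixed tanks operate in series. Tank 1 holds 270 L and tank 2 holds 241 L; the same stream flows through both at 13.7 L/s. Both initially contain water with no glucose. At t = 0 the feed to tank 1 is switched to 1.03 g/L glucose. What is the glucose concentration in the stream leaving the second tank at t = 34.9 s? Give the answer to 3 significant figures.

Time constants: τᵢ = Vᵢ/Q for each well-mixed tank.
τ₁ = 270/13.7 = 19.708 s; τ₂ = 241/13.7 = 17.591 s.
Solving the cascade with C₁(0)=C₂(0)=0 gives C₂(t) = C_in[1 − (τ₁ e^(−t/τ₁) − τ₂ e^(−t/τ₂))/(τ₁ − τ₂)].
At t = 34.9: e^(−t/τ₁) = 0.17019, e^(−t/τ₂) = 0.13753.
C₂ = 1.03·[1 − (19.708·0.17019 − 17.591·0.13753)/(2.1168)] = 1.03·0.55838 = 0.57513 g/L.

0.575 g/L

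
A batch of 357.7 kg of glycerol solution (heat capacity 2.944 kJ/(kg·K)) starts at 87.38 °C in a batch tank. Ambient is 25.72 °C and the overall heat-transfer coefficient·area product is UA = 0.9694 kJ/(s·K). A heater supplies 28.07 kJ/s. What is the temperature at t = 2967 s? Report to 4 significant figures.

56.81 °C

Lumped-capacitance energy balance: M c_p dT/dt = UA(T_amb − T) + Q̇.
dT/dt = (T_ss − T)/τ with T_ss = T_amb + Q̇/UA = 25.72 + 28.07/0.9694 = 54.6761 °C, τ = M c_p/UA = 357.7·2.944/0.9694 = 1086.31 s.
T approaches T_ss exponentially: T(t) = T_ss + (T₀ − T_ss) e^(−t/τ).
T(2967) = 54.6761 + (32.7039)·0.0651368 = 56.8063 °C.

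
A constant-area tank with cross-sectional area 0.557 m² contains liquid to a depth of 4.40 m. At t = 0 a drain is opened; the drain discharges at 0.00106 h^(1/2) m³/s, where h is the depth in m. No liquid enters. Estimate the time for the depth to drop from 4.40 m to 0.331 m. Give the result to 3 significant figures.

1600 s

A dh/dt = −Q_out = −0.00106 √h.
This is separable: 2 d(√h)/dt = −0.00106/A, so √h = √h₀ − (0.00106/(2A)) t.
t = 2A(√h₀ − √h)/0.00106 = 2·0.557·(√4.40 − √0.331)/0.00106
  = 1.1140 × (2.0976 − 0.57533) / 0.00106 = 1599.8 s.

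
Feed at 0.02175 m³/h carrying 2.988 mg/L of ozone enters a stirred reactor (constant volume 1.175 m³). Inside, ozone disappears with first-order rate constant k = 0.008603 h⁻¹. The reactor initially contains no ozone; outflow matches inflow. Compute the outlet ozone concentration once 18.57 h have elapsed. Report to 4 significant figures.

Species balance: V dC/dt = Q C_in − Q C − k V C.
dC/dt = (Q/V) C_in − (Q/V + k) C; effective rate a = Q/V + k = 0.0185106 + 0.008603 = 0.0271136 h⁻¹.
C_ss = Q C_in/(Q + kV) = 2.03992 mg/L; C(t) = C_ss + (C₀ − C_ss) e^(−a t).
C(18.57) = 2.03992 + (-2.03992)·e^(−0.0271136·18.57) = 2.03992 + (-2.03992)·0.604411 = 0.806971 mg/L.

0.8070 mg/L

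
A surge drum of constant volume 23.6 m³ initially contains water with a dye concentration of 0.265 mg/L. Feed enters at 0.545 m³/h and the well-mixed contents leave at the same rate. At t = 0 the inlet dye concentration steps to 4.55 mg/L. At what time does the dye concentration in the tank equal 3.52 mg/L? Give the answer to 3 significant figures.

61.7 h

Species balance on the tank: V dC/dt = Q(C_in − C), so τ = V/Q = 43.303 h.
C(t) = C_in + (C₀ − C_in) e^(−t/τ). Set C = 3.52 and solve for t:
e^(−t/τ) = (C − C_in)/(C₀ − C_in) = (3.52 − 4.55)/(0.265 − 4.55) = 0.24037
t = −τ ln(…) = 43.303 × 1.4256 = 61.731 h.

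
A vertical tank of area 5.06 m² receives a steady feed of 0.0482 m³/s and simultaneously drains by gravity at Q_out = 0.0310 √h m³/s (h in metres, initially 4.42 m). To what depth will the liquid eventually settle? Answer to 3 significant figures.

2.42 m

Level balance: A dh/dt = 0.0482 − 0.0310 √h. Setting dh/dt = 0:
Q_in = 0.0310 √h_ss ⇒ √h_ss = 0.0482/0.0310 = 1.5548.
h_ss = 1.5548² = 2.4175 m. (Since h₀ = 4.42 m > h_ss, the level will fall toward this value.)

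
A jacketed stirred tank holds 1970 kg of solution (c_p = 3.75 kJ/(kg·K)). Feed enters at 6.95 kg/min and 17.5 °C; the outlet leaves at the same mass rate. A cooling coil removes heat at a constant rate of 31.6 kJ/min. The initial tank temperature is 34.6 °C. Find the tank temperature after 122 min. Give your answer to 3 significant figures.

M c_p dT/dt = ṁ c_p (T_in − T) − Q̇.
Rearrange: dT/dt = (T_ss − T)/τ with τ = M/ṁ = 283.45 min and T_ss = T_in − Q̇/(ṁ c_p) = 16.288 °C.
Solution: T(t) = T_ss + (T₀ − T_ss) e^(−t/τ).
T(122) = 16.288 + (18.312)·e^(−122/283.45) = 16.288 + (18.312)·0.65024 = 28.195 °C.

28.2 °C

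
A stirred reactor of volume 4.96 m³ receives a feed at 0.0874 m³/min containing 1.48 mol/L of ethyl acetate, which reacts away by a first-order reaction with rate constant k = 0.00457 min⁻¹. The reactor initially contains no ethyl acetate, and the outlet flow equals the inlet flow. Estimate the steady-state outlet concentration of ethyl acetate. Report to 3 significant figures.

Species balance: V dC/dt = Q C_in − Q C − k V C.
At steady state: 0 = Q C_in − (Q + kV) C_ss, so C_ss = Q C_in/(Q + kV).
C_ss = 0.0874·1.48/(0.0874 + 0.00457·4.96) = 0.12935/0.11007 = 1.1752 mol/L.

1.18 mol/L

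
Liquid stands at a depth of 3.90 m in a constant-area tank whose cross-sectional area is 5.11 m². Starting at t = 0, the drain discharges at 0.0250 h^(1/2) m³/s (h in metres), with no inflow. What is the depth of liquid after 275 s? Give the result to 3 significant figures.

1.70 m

Mass balance (ρ constant): A dh/dt = −0.0250 √h.
This is separable: 2 d(√h)/dt = −0.0250/A, so √h = √h₀ − (0.0250/(2A)) t.
√h = √3.90 − 0.0250·275/(2·5.11) = 1.9748 − 0.67270 = 1.3021.
h = 1.3021² = 1.6956 m.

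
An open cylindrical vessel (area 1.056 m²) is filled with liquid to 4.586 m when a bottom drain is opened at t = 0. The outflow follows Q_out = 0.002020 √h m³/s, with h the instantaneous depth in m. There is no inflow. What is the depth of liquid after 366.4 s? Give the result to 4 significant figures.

With no inflow, A dh/dt = −0.002020 √h.
Separate and integrate: 2(√h − √h₀) = −(0.002020/A) t.
√h = √4.586 − 0.002020·366.4/(2·1.056) = 2.14149 − 0.350439 = 1.79106.
h = 1.79106² = 3.20788 m.

3.208 m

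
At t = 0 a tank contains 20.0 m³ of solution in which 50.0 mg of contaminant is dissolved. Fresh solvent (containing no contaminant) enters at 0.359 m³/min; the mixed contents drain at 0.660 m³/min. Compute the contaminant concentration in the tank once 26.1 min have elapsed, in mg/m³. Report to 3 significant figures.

Total volume: dV/dt = Q_in − Q_out = -0.30100 m³/min, so V(t) = 20.0 − 0.30100 t and V(26.1) = 12.144 m³.
Species balance (pure solvent in): dm/dt = −Q_out · m/V(t).
Separate: dm/m = −Q_out dt/V(t) ⇒ ln(m/m₀) = −(Q_out/(Q_in−Q_out)) ln(V/V₀).
m = m₀ (V₀/V)^(Q_out/(Q_in−Q_out)) = 50.0 × (20.0/12.144)^(-2.1927) = 16.745 mg.
C = m/V = 16.745/12.144 = 1.3789 mg/m³.

1.38 mg/m³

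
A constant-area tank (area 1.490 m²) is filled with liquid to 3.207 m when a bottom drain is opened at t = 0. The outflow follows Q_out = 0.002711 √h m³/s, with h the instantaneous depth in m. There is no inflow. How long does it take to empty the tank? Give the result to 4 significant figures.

1969 s

Mass balance (ρ constant): A dh/dt = −0.002711 √h.
This is separable: 2 d(√h)/dt = −0.002711/A, so √h = √h₀ − (0.002711/(2A)) t.
Tank is empty when √h = 0: t_empty = 2A√h₀/0.002711.
t_empty = 2·1.490·√3.207/0.002711 = 2.98000·1.79081/0.002711 = 1968.50 s.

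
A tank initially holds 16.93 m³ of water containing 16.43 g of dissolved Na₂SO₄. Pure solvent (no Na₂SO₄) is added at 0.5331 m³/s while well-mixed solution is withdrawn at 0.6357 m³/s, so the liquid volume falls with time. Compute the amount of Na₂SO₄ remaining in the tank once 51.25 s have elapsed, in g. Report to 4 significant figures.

Let m(t) be the amount of Na₂SO₄. Volume: V(t) = V₀ + (Q_in − Q_out) t = 16.93 − 0.102600 t; V(51.25) = 11.6717 m³.
Solute balance: dm/dt = 0 − Q_out C = −Q_out m/V(t).
dm/m = −Q_out dt/(V₀ − 0.102600 t); integrating gives ln(m/m₀) = −(Q_out/(Q_in−Q_out)) ln(V/V₀).
m = m₀ (V₀/V)^(Q_out/(Q_in−Q_out)) = 16.43 × (16.93/11.6717)^(-6.19591) = 1.64009 g.

1.640 g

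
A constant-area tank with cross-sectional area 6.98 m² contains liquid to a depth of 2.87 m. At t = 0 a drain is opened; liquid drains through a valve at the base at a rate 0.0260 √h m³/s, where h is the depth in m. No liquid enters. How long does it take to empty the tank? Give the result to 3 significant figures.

A dh/dt = −Q_out = −0.0260 √h.
∫ h^(−1/2) dh = −(0.0260/A) ∫ dt, giving 2√h = 2√h₀ − (0.0260/A) t.
Set h = 0: 2√h₀ = (0.0260/A) t_empty ⇒ t_empty = 2A√h₀/0.0260.
t_empty = 2·6.98·√2.87/0.0260 = 13.960·1.6941/0.0260 = 909.61 s.

910 s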